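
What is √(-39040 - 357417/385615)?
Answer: I*√5805343983260455/385615 ≈ 197.59*I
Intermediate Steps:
√(-39040 - 357417/385615) = √(-15054767017/385615) = I*√5805343983260455/385615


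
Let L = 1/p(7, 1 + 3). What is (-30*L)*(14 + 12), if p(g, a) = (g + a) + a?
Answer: -52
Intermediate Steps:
p(g, a) = g + 2*a (p(g, a) = (a + g) + a = g + 2*a)
L = 1/15 (L = 1/(7 + 2*(1 + 3)) = 1/(7 + 2*4) = 1/(7 + 8) = 1/15 ≈ 0.066667)
(-30*L)*(14 + 12) = (-30*1/15)*(14 + 12) = -2*26 = -52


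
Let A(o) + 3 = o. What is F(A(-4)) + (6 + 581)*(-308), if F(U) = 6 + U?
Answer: -180797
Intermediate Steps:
A(o) = -3 + o
F(A(-4)) + (6 + 581)*(-308) = (6 + (-3 - 4)) + (6 + 581)*(-308) = (6 - 7) + 587*(-308) = -1 - 180796 = -180797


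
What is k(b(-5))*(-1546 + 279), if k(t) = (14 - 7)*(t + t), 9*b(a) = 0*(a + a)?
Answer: 0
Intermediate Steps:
b(a) = 0 (b(a) = (0*(a + a))/9 = (0*(2*a))/9 = (1/9)*0 = 0)
k(t) = 14*t (k(t) = 7*(2*t) = 14*t)
k(b(-5))*(-1546 + 279) = (14*0)*(-1546 + 279) = 0*(-1267) = 0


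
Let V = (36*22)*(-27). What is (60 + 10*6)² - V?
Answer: 35784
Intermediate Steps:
V = -21384 (V = 792*(-27) = -21384)
(60 + 10*6)² - V = (60 + 10*6)² - 1*(-21384) = (60 + 60)² + 21384 = 120² + 21384 = 14400 + 21384 = 35784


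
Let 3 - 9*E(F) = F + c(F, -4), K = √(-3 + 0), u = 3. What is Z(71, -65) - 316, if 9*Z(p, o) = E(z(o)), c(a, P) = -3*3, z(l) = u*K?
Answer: -8528/27 - I*√3/27 ≈ -315.85 - 0.06415*I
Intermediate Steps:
K = I*√3 (K = √(-3) = I*√3 ≈ 1.732*I)
z(l) = 3*I*√3 (z(l) = 3*(I*√3) = 3*I*√3)
c(a, P) = -9
E(F) = 4/3 - F/9 (E(F) = ⅓ - (F - 9)/9 = ⅓ - (-9 + F)/9 = ⅓ + (1 - F/9) = 4/3 - F/9)
Z(p, o) = 4/27 - I*√3/27 (Z(p, o) = (4/3 - I*√3/3)/9 = 4/27 - I*√3/27)
Z(71, -65) - 316 = (4/27 - I*√3/27) - 316 = -8528/27 - I*√3/27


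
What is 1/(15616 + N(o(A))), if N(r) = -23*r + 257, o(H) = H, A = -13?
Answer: 1/16172 ≈ 6.1835e-5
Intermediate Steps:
N(r) = 257 - 23*r
1/(15616 + N(o(A))) = 1/(15616 + (257 - 23*(-13))) = 1/(15616 + (257 + 299)) = 1/(15616 + 556) = 1/16172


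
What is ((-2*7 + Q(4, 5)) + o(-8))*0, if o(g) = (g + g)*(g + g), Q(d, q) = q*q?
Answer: 0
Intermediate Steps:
Q(d, q) = q**2
o(g) = 4*g**2 (o(g) = (2*g)*(2*g) = 4*g**2)
((-2*7 + Q(4, 5)) + o(-8))*0 = ((-2*7 + 5**2) + 4*(-8)**2)*0 = ((-14 + 25) + 4*64)*0 = (11 + 256)*0 = 267*0 = 0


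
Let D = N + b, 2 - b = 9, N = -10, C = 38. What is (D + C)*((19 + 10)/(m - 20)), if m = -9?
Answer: -21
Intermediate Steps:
b = -7 (b = 2 - 1*9 = 2 - 9 = -7)
D = -17 (D = -10 - 7 = -17)
(D + C)*((19 + 10)/(m - 20)) = (-17 + 38)*((19 + 10)/(-9 - 20)) = 21*(29/(-29)) = 21*(29*(-1/29)) = 21*(-1) = -21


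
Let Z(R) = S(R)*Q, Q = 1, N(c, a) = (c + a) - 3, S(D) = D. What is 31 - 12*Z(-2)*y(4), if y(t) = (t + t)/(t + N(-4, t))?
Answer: 223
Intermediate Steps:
N(c, a) = -3 + a + c (N(c, a) = (a + c) - 3 = -3 + a + c)
Z(R) = R (Z(R) = R*1 = R)
y(t) = 2*t/(-7 + 2*t) (y(t) = (t + t)/(t + (-3 + t - 4)) = (2*t)/(t + (-7 + t)) = (2*t)/(-7 + 2*t) = 2*t/(-7 + 2*t))
31 - 12*Z(-2)*y(4) = 31 - (-24)*2*4/(-7 + 2*4) = 31 - (-24)*2*4/(-7 + 8) = 31 - (-24)*2*4/1 = 31 - (-24)*2*4*1 = 31 - (-24)*8 = 31 - 12*(-16) = 31 + 192 = 223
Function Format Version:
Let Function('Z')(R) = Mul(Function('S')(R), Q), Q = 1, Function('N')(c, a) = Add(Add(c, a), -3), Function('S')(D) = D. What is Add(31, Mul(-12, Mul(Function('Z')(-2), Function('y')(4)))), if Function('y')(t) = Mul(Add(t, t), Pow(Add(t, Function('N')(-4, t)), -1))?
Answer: 223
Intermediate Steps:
Function('N')(c, a) = Add(-3, a, c) (Function('N')(c, a) = Add(Add(a, c), -3) = Add(-3, a, c))
Function('Z')(R) = R (Function('Z')(R) = Mul(R, 1) = R)
Function('y')(t) = Mul(2, t, Pow(Add(-7, Mul(2, t)), -1)) (Function('y')(t) = Mul(Add(t, t), Pow(Add(t, Add(-3, t, -4)), -1)) = Mul(Mul(2, t), Pow(Add(t, Add(-7, t)), -1)) = Mul(Mul(2, t), Pow(Add(-7, Mul(2, t)), -1)) = Mul(2, t, Pow(Add(-7, Mul(2, t)), -1)))
Add(31, Mul(-12, Mul(Function('Z')(-2), Function('y')(4)))) = Add(31, Mul(-12, Mul(-2, Mul(2, 4, Pow(Add(-7, Mul(2, 4)), -1))))) = Add(31, Mul(-12, Mul(-2, Mul(2, 4, Pow(Add(-7, 8), -1))))) = Add(31, Mul(-12, Mul(-2, Mul(2, 4, Pow(1, -1))))) = Add(31, Mul(-12, Mul(-2, Mul(2, 4, 1)))) = Add(31, Mul(-12, Mul(-2, 8))) = Add(31, Mul(-12, -16)) = Add(31, 192) = 223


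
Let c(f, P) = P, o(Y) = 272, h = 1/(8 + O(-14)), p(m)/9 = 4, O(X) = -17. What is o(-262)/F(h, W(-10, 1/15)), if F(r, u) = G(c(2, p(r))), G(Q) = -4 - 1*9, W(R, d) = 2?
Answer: -272/13 ≈ -20.923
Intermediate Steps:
p(m) = 36 (p(m) = 9*4 = 36)
h = -1/9 (h = 1/(8 - 17) = 1/(-9) = -1/9 ≈ -0.11111)
G(Q) = -13 (G(Q) = -4 - 9 = -13)
F(r, u) = -13
o(-262)/F(h, W(-10, 1/15)) = 272/(-13) = 272*(-1/13) = -272/13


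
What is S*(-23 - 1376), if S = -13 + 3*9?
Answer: -19586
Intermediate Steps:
S = 14 (S = -13 + 27 = 14)
S*(-23 - 1376) = 14*(-23 - 1376) = 14*(-1399) = -19586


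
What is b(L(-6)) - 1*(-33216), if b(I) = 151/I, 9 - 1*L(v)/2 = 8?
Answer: 66583/2 ≈ 33292.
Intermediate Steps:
L(v) = 2 (L(v) = 18 - 2*8 = 18 - 16 = 2)
b(L(-6)) - 1*(-33216) = 151/2 - 1*(-33216) = 151*(1/2) + 33216 = 151/2 + 33216 = 66583/2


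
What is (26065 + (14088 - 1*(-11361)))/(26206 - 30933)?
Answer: -51514/4727 ≈ -10.898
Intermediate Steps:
(26065 + (14088 - 1*(-11361)))/(26206 - 30933) = (26065 + (14088 + 11361))/(-4727) = (26065 + 25449)*(-1/4727) = 51514*(-1/4727) = -51514/4727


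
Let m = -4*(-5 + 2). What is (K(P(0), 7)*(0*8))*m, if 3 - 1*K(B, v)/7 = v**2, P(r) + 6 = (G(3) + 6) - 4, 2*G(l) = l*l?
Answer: 0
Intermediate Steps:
G(l) = l**2/2 (G(l) = (l*l)/2 = l**2/2)
P(r) = 1/2 (P(r) = -6 + (((1/2)*3**2 + 6) - 4) = -6 + (((1/2)*9 + 6) - 4) = -6 + ((9/2 + 6) - 4) = -6 + (21/2 - 4) = -6 + 13/2 = 1/2)
m = 12 (m = -4*(-3) = 12)
K(B, v) = 21 - 7*v**2
(K(P(0), 7)*(0*8))*m = ((21 - 7*7**2)*(0*8))*12 = ((21 - 7*49)*0)*12 = ((21 - 343)*0)*12 = -322*0*12 = 0*12 = 0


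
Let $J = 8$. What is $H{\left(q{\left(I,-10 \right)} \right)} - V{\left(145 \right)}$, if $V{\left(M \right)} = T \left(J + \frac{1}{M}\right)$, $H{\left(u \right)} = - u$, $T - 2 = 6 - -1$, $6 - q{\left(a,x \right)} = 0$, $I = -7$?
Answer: $- \frac{11319}{145} \approx -78.062$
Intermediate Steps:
$q{\left(a,x \right)} = 6$ ($q{\left(a,x \right)} = 6 - 0 = 6 + 0 = 6$)
$T = 9$ ($T = 2 + \left(6 - -1\right) = 2 + \left(6 + 1\right) = 2 + 7 = 9$)
$V{\left(M \right)} = 72 + \frac{9}{M}$ ($V{\left(M \right)} = 9 \left(8 + \frac{1}{M}\right) = 72 + \frac{9}{M}$)
$H{\left(q{\left(I,-10 \right)} \right)} - V{\left(145 \right)} = \left(-1\right) 6 - \left(72 + \frac{9}{145}\right) = -6 - \left(72 + 9 \cdot \frac{1}{145}\right) = -6 - \left(72 + \frac{9}{145}\right) = -6 - \frac{10449}{145} = - \frac{11319}{145}$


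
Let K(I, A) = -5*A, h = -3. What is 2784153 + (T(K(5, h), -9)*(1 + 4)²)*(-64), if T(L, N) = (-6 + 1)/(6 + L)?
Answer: 58475213/21 ≈ 2.7845e+6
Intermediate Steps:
T(L, N) = -5/(6 + L)
2784153 + (T(K(5, h), -9)*(1 + 4)²)*(-64) = 2784153 + ((-5/(6 - 5*(-3)))*(1 + 4)²)*(-64) = 2784153 + (-5/(6 + 15)*5²)*(-64) = 2784153 + (-5/21*25)*(-64) = 2784153 + (-5*1/21*25)*(-64) = 2784153 - 5/21*25*(-64) = 2784153 - 125/21*(-64) = 2784153 + 8000/21 = 58475213/21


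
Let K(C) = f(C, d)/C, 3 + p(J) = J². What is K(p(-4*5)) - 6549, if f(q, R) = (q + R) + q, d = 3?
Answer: -2599156/397 ≈ -6547.0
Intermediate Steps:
f(q, R) = R + 2*q (f(q, R) = (R + q) + q = R + 2*q)
p(J) = -3 + J²
K(C) = (3 + 2*C)/C
K(p(-4*5)) - 6549 = (2 + 3/(-3 + (-4*5)²)) - 6549 = (2 + 3/(-3 + (-20)²)) - 6549 = (2 + 3/(-3 + 400)) - 6549 = (2 + 3/397) - 6549 = 797/397 - 6549 = -2599156/397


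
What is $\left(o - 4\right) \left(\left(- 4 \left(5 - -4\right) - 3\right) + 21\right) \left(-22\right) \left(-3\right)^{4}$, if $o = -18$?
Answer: $-705672$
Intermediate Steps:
$\left(o - 4\right) \left(\left(- 4 \left(5 - -4\right) - 3\right) + 21\right) \left(-22\right) \left(-3\right)^{4} = \left(-18 - 4\right) \left(\left(- 4 \left(5 - -4\right) - 3\right) + 21\right) \left(-22\right) \left(-3\right)^{4} = - 22 \left(\left(- 4 \left(5 + 4\right) - 3\right) + 21\right) \left(-22\right) 81 = - 22 \left(\left(\left(-4\right) 9 - 3\right) + 21\right) \left(-22\right) 81 = - 22 \left(\left(-36 - 3\right) + 21\right) \left(-22\right) 81 = - 22 \left(-39 + 21\right) \left(-22\right) 81 = \left(-22\right) \left(-18\right) \left(-22\right) 81 = 396 \left(-22\right) 81 = \left(-8712\right) 81 = -705672$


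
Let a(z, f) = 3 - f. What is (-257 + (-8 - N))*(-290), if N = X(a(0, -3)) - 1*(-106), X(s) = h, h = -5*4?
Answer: 101790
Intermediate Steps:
h = -20
X(s) = -20
N = 86 (N = -20 - 1*(-106) = -20 + 106 = 86)
(-257 + (-8 - N))*(-290) = (-257 + (-8 - 1*86))*(-290) = (-257 + (-8 - 86))*(-290) = (-257 - 94)*(-290) = -351*(-290) = 101790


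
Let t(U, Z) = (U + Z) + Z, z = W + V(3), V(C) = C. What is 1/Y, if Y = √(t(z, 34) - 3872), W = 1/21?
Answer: -I*√419055/39910 ≈ -0.01622*I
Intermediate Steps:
W = 1/21 ≈ 0.047619
z = 64/21 (z = 1/21 + 3 = 64/21 ≈ 3.0476)
t(U, Z) = U + 2*Z
Y = 2*I*√419055/21 (Y = √((64/21 + 2*34) - 3872) = √((64/21 + 68) - 3872) = √(1492/21 - 3872) = √(-79820/21) = 2*I*√419055/21 ≈ 61.652*I)
1/Y = 1/(2*I*√419055/21) = -I*√419055/39910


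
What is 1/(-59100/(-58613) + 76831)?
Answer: 58613/4503354503 ≈ 1.3015e-5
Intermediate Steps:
1/(-59100/(-58613) + 76831) = 1/(-59100*(-1/58613) + 76831) = 1/(59100/58613 + 76831) = 1/(4503354503/58613) = 58613/4503354503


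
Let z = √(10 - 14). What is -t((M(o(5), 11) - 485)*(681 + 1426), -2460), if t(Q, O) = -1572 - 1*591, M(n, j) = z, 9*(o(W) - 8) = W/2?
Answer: 2163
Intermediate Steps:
o(W) = 8 + W/18 (o(W) = 8 + (W/2)/9 = 8 + W/18)
z = 2*I (z = √(-4) = 2*I ≈ 2.0*I)
M(n, j) = 2*I
t(Q, O) = -2163 (t(Q, O) = -1572 - 591 = -2163)
-t((M(o(5), 11) - 485)*(681 + 1426), -2460) = -1*(-2163) = 2163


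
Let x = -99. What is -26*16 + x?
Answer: -515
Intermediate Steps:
-26*16 + x = -26*16 - 99 = -416 - 99 = -515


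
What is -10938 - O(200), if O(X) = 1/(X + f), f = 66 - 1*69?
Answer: -2154787/197 ≈ -10938.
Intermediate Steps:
f = -3 (f = 66 - 69 = -3)
O(X) = 1/(-3 + X) (O(X) = 1/(X - 3) = 1/(-3 + X))
-10938 - O(200) = -10938 - 1/(-3 + 200) = -10938 - 1/197 = -2154787/197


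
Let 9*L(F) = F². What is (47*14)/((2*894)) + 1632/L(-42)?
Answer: 380873/43806 ≈ 8.6945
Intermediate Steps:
L(F) = F²/9
(47*14)/((2*894)) + 1632/L(-42) = (47*14)/((2*894)) + 1632/(((⅑)*(-42)²)) = 658/1788 + 1632/(((⅑)*1764)) = 658*(1/1788) + 1632/196 = 329/894 + 1632*(1/196) = 329/894 + 408/49 = 380873/43806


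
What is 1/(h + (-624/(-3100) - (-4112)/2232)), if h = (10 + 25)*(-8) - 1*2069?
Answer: -6975/16370021 ≈ -0.00042608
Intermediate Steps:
h = -2349 (h = 35*(-8) - 2069 = -280 - 2069 = -2349)
1/(h + (-624/(-3100) - (-4112)/2232)) = 1/(-2349 + (-624/(-3100) - (-4112)/2232)) = 1/(-2349 + (-624*(-1/3100) - (-4112)/2232)) = 1/(-2349 + (156/775 - 1*(-514/279))) = 1/(-2349 + (156/775 + 514/279)) = 1/(-2349 + 14254/6975) = 1/(-16370021/6975) = -6975/16370021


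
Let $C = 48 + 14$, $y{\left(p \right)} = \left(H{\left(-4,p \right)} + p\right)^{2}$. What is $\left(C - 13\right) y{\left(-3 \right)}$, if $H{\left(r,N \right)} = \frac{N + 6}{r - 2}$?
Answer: $\frac{2401}{4} \approx 600.25$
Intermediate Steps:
$H{\left(r,N \right)} = \frac{6 + N}{-2 + r}$
$y{\left(p \right)} = \left(-1 + \frac{5 p}{6}\right)^{2}$ ($y{\left(p \right)} = \left(\frac{6 + p}{-2 - 4} + p\right)^{2} = \left(\frac{6 + p}{-6} + p\right)^{2} = \left(- \frac{6 + p}{6} + p\right)^{2} = \left(\left(-1 - \frac{p}{6}\right) + p\right)^{2} = \left(-1 + \frac{5 p}{6}\right)^{2}$)
$C = 62$
$\left(C - 13\right) y{\left(-3 \right)} = \left(62 - 13\right) \frac{\left(-6 + 5 \left(-3\right)\right)^{2}}{36} = 49 \frac{\left(-6 - 15\right)^{2}}{36} = 49 \frac{\left(-21\right)^{2}}{36} = 49 \cdot \frac{1}{36} \cdot 441 = 49 \cdot \frac{49}{4} = \frac{2401}{4}$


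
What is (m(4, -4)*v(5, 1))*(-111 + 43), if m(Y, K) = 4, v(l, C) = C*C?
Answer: -272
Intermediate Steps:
v(l, C) = C²
(m(4, -4)*v(5, 1))*(-111 + 43) = (4*1²)*(-111 + 43) = (4*1)*(-68) = 4*(-68) = -272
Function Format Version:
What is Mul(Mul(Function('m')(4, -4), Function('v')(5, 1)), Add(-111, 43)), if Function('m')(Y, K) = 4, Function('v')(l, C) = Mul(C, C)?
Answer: -272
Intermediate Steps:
Function('v')(l, C) = Pow(C, 2)
Mul(Mul(Function('m')(4, -4), Function('v')(5, 1)), Add(-111, 43)) = Mul(Mul(4, Pow(1, 2)), Add(-111, 43)) = Mul(Mul(4, 1), -68) = Mul(4, -68) = -272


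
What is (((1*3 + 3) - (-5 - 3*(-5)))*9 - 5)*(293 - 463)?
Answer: 6970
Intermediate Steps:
(((1*3 + 3) - (-5 - 3*(-5)))*9 - 5)*(293 - 463) = (((3 + 3) - (-5 + 15))*9 - 5)*(-170) = ((6 - 1*10)*9 - 5)*(-170) = ((6 - 10)*9 - 5)*(-170) = (-4*9 - 5)*(-170) = (-36 - 5)*(-170) = -41*(-170) = 6970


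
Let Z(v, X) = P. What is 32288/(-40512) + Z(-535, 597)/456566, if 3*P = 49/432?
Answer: -99505809965/124850712096 ≈ -0.79700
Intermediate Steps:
P = 49/1296 (P = (49/432)/3 = (49*(1/432))/3 = (1/3)*(49/432) = 49/1296 ≈ 0.037809)
Z(v, X) = 49/1296
32288/(-40512) + Z(-535, 597)/456566 = 32288/(-40512) + (49/1296)/456566 = 32288*(-1/40512) + (49/1296)*(1/456566) = -1009/1266 + 49/591709536 = -99505809965/124850712096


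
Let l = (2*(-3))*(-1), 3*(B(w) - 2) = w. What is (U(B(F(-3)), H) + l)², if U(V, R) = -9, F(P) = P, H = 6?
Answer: 9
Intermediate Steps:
B(w) = 2 + w/3
l = 6 (l = -6*(-1) = 6)
(U(B(F(-3)), H) + l)² = (-9 + 6)² = (-3)² = 9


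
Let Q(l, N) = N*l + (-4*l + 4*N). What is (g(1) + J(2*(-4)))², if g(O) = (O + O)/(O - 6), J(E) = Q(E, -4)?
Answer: 56644/25 ≈ 2265.8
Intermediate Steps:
Q(l, N) = -4*l + 4*N + N*l
J(E) = -16 - 8*E (J(E) = -4*E + 4*(-4) - 4*E = -4*E - 16 - 4*E = -16 - 8*E)
g(O) = 2*O/(-6 + O) (g(O) = (2*O)/(-6 + O) = 2*O/(-6 + O))
(g(1) + J(2*(-4)))² = (2*1/(-6 + 1) + (-16 - 16*(-4)))² = (2*1/(-5) + (-16 - 8*(-8)))² = (2*1*(-⅕) + (-16 + 64))² = (-⅖ + 48)² = (238/5)² = 56644/25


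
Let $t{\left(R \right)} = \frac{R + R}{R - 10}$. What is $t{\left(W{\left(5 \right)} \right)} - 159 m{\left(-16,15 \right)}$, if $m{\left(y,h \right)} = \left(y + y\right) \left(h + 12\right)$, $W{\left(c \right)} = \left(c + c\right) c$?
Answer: $\frac{274757}{2} \approx 1.3738 \cdot 10^{5}$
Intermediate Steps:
$W{\left(c \right)} = 2 c^{2}$ ($W{\left(c \right)} = 2 c c = 2 c^{2}$)
$t{\left(R \right)} = \frac{2 R}{-10 + R}$
$m{\left(y,h \right)} = 2 y \left(12 + h\right)$
$t{\left(W{\left(5 \right)} \right)} - 159 m{\left(-16,15 \right)} = \frac{2 \cdot 2 \cdot 5^{2}}{-10 + 2 \cdot 5^{2}} - 159 \cdot 2 \left(-16\right) \left(12 + 15\right) = \frac{2 \cdot 2 \cdot 25}{-10 + 2 \cdot 25} - 159 \cdot 2 \left(-16\right) 27 = 2 \cdot 50 \frac{1}{-10 + 50} - -137376 = 2 \cdot 50 \cdot \frac{1}{40} + 137376 = \frac{5}{2} + 137376 = \frac{274757}{2}$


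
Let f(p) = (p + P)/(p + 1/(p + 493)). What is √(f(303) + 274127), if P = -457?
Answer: 7*√325439243563759/241189 ≈ 523.57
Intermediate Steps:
f(p) = (-457 + p)/(p + 1/(493 + p)) (f(p) = (p - 457)/(p + 1/(p + 493)) = (-457 + p)/(p + 1/(493 + p)))
√(f(303) + 274127) = √((-225301 + 303² + 36*303)/(1 + 303² + 493*303) + 274127) = √((-225301 + 91809 + 10908)/(1 + 91809 + 149379) + 274127) = √(-122584/241189 + 274127) = √(66116294419/241189) = 7*√325439243563759/241189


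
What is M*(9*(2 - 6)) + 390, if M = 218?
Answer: -7458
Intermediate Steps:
M*(9*(2 - 6)) + 390 = 218*(9*(2 - 6)) + 390 = 218*(9*(-4)) + 390 = 218*(-36) + 390 = -7848 + 390 = -7458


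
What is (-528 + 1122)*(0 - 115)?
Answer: -68310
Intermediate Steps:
(-528 + 1122)*(0 - 115) = 594*(-115) = -68310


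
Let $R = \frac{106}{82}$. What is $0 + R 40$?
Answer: $\frac{2120}{41} \approx 51.707$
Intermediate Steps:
$R = \frac{53}{41}$ ($R = 106 \cdot \frac{1}{82} = \frac{53}{41} \approx 1.2927$)
$0 + R 40 = 0 + \frac{53}{41} \cdot 40 = 0 + \frac{2120}{41} = \frac{2120}{41}$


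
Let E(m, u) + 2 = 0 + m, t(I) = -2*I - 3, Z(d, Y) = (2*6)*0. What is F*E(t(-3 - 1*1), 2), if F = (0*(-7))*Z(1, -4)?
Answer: 0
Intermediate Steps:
Z(d, Y) = 0 (Z(d, Y) = 12*0 = 0)
t(I) = -3 - 2*I
E(m, u) = -2 + m (E(m, u) = -2 + (0 + m) = -2 + m)
F = 0 (F = (0*(-7))*0 = 0*0 = 0)
F*E(t(-3 - 1*1), 2) = 0*(-2 + (-3 - 2*(-3 - 1*1))) = 0*(-2 + (-3 - 2*(-3 - 1))) = 0*(-2 + (-3 - 2*(-4))) = 0*(-2 + (-3 + 8)) = 0*(-2 + 5) = 0*3 = 0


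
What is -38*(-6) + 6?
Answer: 234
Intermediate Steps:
-38*(-6) + 6 = 228 + 6 = 234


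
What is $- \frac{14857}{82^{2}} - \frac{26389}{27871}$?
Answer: $- \frac{591519083}{187404604} \approx -3.1564$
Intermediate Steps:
$- \frac{14857}{82^{2}} - \frac{26389}{27871} = - \frac{14857}{6724} - \frac{26389}{27871} = - \frac{591519083}{187404604}$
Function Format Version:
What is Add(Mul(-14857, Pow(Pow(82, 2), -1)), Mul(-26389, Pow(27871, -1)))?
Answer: Rational(-591519083, 187404604) ≈ -3.1564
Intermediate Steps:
Add(Mul(-14857, Pow(Pow(82, 2), -1)), Mul(-26389, Pow(27871, -1))) = Add(Mul(-14857, Pow(6724, -1)), Mul(-26389, Rational(1, 27871))) = Add(Mul(-14857, Rational(1, 6724)), Rational(-26389, 27871)) = Add(Rational(-14857, 6724), Rational(-26389, 27871)) = Rational(-591519083, 187404604)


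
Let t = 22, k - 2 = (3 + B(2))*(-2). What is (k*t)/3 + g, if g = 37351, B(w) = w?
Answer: 111877/3 ≈ 37292.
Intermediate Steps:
k = -8 (k = 2 + (3 + 2)*(-2) = 2 + 5*(-2) = 2 - 10 = -8)
(k*t)/3 + g = -8*22/3 + 37351 = -176*1/3 + 37351 = -176/3 + 37351 = 111877/3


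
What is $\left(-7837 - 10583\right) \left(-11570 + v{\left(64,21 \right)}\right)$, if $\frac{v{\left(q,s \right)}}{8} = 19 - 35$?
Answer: $215477160$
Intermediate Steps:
$v{\left(q,s \right)} = -128$ ($v{\left(q,s \right)} = 8 \left(19 - 35\right) = 8 \left(-16\right) = -128$)
$\left(-7837 - 10583\right) \left(-11570 + v{\left(64,21 \right)}\right) = \left(-7837 - 10583\right) \left(-11570 - 128\right) = \left(-18420\right) \left(-11698\right) = 215477160$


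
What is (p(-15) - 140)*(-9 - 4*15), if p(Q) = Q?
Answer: 10695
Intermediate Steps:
(p(-15) - 140)*(-9 - 4*15) = (-15 - 140)*(-9 - 4*15) = -155*(-9 - 60) = -155*(-69) = 10695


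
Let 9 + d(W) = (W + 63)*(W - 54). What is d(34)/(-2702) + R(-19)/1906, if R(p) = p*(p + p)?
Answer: 2832819/2575006 ≈ 1.1001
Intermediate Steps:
R(p) = 2*p² (R(p) = p*(2*p) = 2*p²)
d(W) = -9 + (-54 + W)*(63 + W) (d(W) = -9 + (W + 63)*(W - 54) = -9 + (63 + W)*(-54 + W) = -9 + (-54 + W)*(63 + W))
d(34)/(-2702) + R(-19)/1906 = (-3411 + 34² + 9*34)/(-2702) + (2*(-19)²)/1906 = (-3411 + 1156 + 306)*(-1/2702) + (2*361)*(1/1906) = -1949*(-1/2702) + 722*(1/1906) = 1949/2702 + 361/953 = 2832819/2575006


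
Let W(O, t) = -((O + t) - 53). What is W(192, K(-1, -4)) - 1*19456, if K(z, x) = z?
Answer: -19594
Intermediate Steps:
W(O, t) = 53 - O - t (W(O, t) = -(-53 + O + t) = 53 - O - t)
W(192, K(-1, -4)) - 1*19456 = (53 - 1*192 - 1*(-1)) - 1*19456 = (53 - 192 + 1) - 19456 = -138 - 19456 = -19594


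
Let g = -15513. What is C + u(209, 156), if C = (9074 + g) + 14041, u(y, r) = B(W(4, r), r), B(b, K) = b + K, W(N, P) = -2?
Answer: 7756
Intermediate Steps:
B(b, K) = K + b
u(y, r) = -2 + r (u(y, r) = r - 2 = -2 + r)
C = 7602 (C = (9074 - 15513) + 14041 = -6439 + 14041 = 7602)
C + u(209, 156) = 7602 + (-2 + 156) = 7602 + 154 = 7756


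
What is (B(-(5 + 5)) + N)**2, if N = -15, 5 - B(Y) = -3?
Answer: 49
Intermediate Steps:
B(Y) = 8 (B(Y) = 5 - 1*(-3) = 5 + 3 = 8)
(B(-(5 + 5)) + N)**2 = (8 - 15)**2 = (-7)**2 = 49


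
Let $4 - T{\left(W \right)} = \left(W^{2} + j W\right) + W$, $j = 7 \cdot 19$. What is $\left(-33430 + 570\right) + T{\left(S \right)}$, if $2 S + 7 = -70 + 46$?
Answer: $- \frac{124077}{4} \approx -31019.0$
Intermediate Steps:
$j = 133$
$S = - \frac{31}{2}$ ($S = - \frac{7}{2} + \frac{-70 + 46}{2} = - \frac{7}{2} + \frac{1}{2} \left(-24\right) = - \frac{7}{2} - 12 = - \frac{31}{2} \approx -15.5$)
$T{\left(W \right)} = 4 - W^{2} - 134 W$ ($T{\left(W \right)} = 4 - \left(\left(W^{2} + 133 W\right) + W\right) = 4 - \left(W^{2} + 134 W\right) = 4 - W^{2} - 134 W$)
$\left(-33430 + 570\right) + T{\left(S \right)} = \left(-33430 + 570\right) - - \frac{7363}{4} = -32860 + \left(4 - \frac{961}{4} + 2077\right) = -32860 + \frac{7363}{4} = - \frac{124077}{4}$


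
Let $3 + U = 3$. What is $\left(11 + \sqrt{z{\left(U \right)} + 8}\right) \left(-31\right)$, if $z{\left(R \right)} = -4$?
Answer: $-403$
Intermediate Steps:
$U = 0$ ($U = -3 + 3 = 0$)
$\left(11 + \sqrt{z{\left(U \right)} + 8}\right) \left(-31\right) = \left(11 + \sqrt{-4 + 8}\right) \left(-31\right) = \left(11 + \sqrt{4}\right) \left(-31\right) = \left(11 + 2\right) \left(-31\right) = 13 \left(-31\right) = -403$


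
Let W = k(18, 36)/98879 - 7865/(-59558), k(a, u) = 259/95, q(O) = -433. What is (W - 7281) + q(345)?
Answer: -4315587976931713/559458370790 ≈ -7713.9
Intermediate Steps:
k(a, u) = 259/95 (k(a, u) = 259*(1/95) = 259/95)
W = 73895342347/559458370790 (W = (259/95)/98879 - 7865/(-59558) = (259/95)*(1/98879) - 7865*(-1/59558) = 259/9393505 + 7865/59558 = 73895342347/559458370790 ≈ 0.13208)
(W - 7281) + q(345) = (73895342347/559458370790 - 7281) - 433 = -4073342502379643/559458370790 - 433 = -4315587976931713/559458370790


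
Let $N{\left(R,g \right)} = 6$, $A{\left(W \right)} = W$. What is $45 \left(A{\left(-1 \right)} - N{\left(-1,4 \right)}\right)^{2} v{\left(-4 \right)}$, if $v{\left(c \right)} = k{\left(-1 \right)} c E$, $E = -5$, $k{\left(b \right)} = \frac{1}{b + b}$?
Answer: $-22050$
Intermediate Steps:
$k{\left(b \right)} = \frac{1}{2 b}$
$v{\left(c \right)} = \frac{5 c}{2}$ ($v{\left(c \right)} = \frac{1}{2 \left(-1\right)} c \left(-5\right) = \frac{1}{2} \left(-1\right) c \left(-5\right) = - \frac{c}{2} \left(-5\right) = \frac{5 c}{2}$)
$45 \left(A{\left(-1 \right)} - N{\left(-1,4 \right)}\right)^{2} v{\left(-4 \right)} = 45 \left(-1 + \left(0 - 6\right)\right)^{2} \cdot \frac{5}{2} \left(-4\right) = 45 \left(-1 + \left(0 - 6\right)\right)^{2} \left(-10\right) = 45 \left(-1 - 6\right)^{2} \left(-10\right) = 45 \left(-7\right)^{2} \left(-10\right) = 45 \cdot 49 \left(-10\right) = 2205 \left(-10\right) = -22050$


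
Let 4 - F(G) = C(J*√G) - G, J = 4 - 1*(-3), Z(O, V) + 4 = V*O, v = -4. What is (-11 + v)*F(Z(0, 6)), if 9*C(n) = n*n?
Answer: -980/3 ≈ -326.67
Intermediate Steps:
Z(O, V) = -4 + O*V (Z(O, V) = -4 + V*O = -4 + O*V)
J = 7 (J = 4 + 3 = 7)
C(n) = n²/9 (C(n) = (n*n)/9 = n²/9)
F(G) = 4 - 40*G/9 (F(G) = 4 - ((7*√G)²/9 - G) = 4 - ((49*G)/9 - G) = 4 - (49*G/9 - G) = 4 - 40*G/9)
(-11 + v)*F(Z(0, 6)) = (-11 - 4)*(4 - 40*(-4 + 0*6)/9) = -15*(4 - 40*(-4 + 0)/9) = -15*(4 - 40/9*(-4)) = -15*(4 + 160/9) = -15*196/9 = -980/3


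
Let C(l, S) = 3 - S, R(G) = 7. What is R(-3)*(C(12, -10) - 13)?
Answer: 0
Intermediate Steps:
R(-3)*(C(12, -10) - 13) = 7*((3 - 1*(-10)) - 13) = 7*((3 + 10) - 13) = 7*(13 - 13) = 7*0 = 0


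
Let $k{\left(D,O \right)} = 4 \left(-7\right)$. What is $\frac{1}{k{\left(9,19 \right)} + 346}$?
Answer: $\frac{1}{318} \approx 0.0031447$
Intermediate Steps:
$k{\left(D,O \right)} = -28$
$\frac{1}{k{\left(9,19 \right)} + 346} = \frac{1}{-28 + 346} = \frac{1}{318}$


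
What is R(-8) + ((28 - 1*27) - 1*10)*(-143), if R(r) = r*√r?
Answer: 1287 - 16*I*√2 ≈ 1287.0 - 22.627*I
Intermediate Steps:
R(r) = r^(3/2)
R(-8) + ((28 - 1*27) - 1*10)*(-143) = (-8)^(3/2) + ((28 - 1*27) - 1*10)*(-143) = -16*I*√2 + ((28 - 27) - 10)*(-143) = -16*I*√2 + (1 - 10)*(-143) = -16*I*√2 - 9*(-143) = -16*I*√2 + 1287 = 1287 - 16*I*√2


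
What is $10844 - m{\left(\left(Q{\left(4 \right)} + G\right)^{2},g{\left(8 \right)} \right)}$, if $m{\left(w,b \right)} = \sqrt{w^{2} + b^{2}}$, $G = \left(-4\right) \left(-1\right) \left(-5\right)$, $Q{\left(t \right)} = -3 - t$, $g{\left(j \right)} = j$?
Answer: $10844 - 13 \sqrt{3145} \approx 10115.0$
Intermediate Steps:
$G = -20$ ($G = 4 \left(-5\right) = -20$)
$m{\left(w,b \right)} = \sqrt{b^{2} + w^{2}}$
$10844 - m{\left(\left(Q{\left(4 \right)} + G\right)^{2},g{\left(8 \right)} \right)} = 10844 - \sqrt{8^{2} + \left(\left(\left(-3 - 4\right) - 20\right)^{2}\right)^{2}} = 10844 - \sqrt{64 + \left(\left(\left(-3 - 4\right) - 20\right)^{2}\right)^{2}} = 10844 - \sqrt{64 + \left(\left(-7 - 20\right)^{2}\right)^{2}} = 10844 - \sqrt{64 + \left(\left(-27\right)^{2}\right)^{2}} = 10844 - \sqrt{64 + 729^{2}} = 10844 - \sqrt{64 + 531441} = 10844 - \sqrt{531505} = 10844 - 13 \sqrt{3145}$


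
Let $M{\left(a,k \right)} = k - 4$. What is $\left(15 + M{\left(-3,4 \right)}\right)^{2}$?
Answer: $225$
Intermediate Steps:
$M{\left(a,k \right)} = -4 + k$
$\left(15 + M{\left(-3,4 \right)}\right)^{2} = \left(15 + \left(-4 + 4\right)\right)^{2} = \left(15 + 0\right)^{2} = 15^{2} = 225$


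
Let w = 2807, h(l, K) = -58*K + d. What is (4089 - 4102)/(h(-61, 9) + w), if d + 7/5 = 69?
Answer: -65/11763 ≈ -0.0055258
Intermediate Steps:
d = 338/5 (d = -7/5 + 69 = 338/5 ≈ 67.600)
h(l, K) = 338/5 - 58*K (h(l, K) = -58*K + 338/5 = 338/5 - 58*K)
(4089 - 4102)/(h(-61, 9) + w) = (4089 - 4102)/((338/5 - 58*9) + 2807) = -13/((338/5 - 522) + 2807) = -13/(-2272/5 + 2807) = -13/11763/5 = -13*5/11763 = -65/11763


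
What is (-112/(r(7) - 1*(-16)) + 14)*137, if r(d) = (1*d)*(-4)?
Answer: 9590/3 ≈ 3196.7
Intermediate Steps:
r(d) = -4*d (r(d) = d*(-4) = -4*d)
(-112/(r(7) - 1*(-16)) + 14)*137 = (-112/(-4*7 - 1*(-16)) + 14)*137 = (-112/(-28 + 16) + 14)*137 = (-112/(-12) + 14)*137 = (-112*(-1/12) + 14)*137 = (28/3 + 14)*137 = (70/3)*137 = 9590/3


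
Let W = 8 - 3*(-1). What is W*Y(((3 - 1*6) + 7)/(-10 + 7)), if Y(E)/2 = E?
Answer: -88/3 ≈ -29.333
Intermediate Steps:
Y(E) = 2*E
W = 11 (W = 8 + 3 = 11)
W*Y(((3 - 1*6) + 7)/(-10 + 7)) = 11*(2*(((3 - 1*6) + 7)/(-10 + 7))) = 11*(2*(((3 - 6) + 7)/(-3))) = 11*(2*((-3 + 7)*(-⅓))) = 11*(2*(4*(-⅓))) = 11*(2*(-4/3)) = 11*(-8/3) = -88/3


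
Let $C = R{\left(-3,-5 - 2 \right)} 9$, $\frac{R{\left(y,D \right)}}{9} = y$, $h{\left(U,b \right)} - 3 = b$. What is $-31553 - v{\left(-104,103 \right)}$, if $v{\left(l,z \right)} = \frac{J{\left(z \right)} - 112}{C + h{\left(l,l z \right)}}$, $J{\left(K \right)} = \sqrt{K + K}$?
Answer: $- \frac{43196071}{1369} + \frac{\sqrt{206}}{10952} \approx -31553.0$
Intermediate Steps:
$h{\left(U,b \right)} = 3 + b$
$R{\left(y,D \right)} = 9 y$
$J{\left(K \right)} = \sqrt{2} \sqrt{K}$ ($J{\left(K \right)} = \sqrt{2 K} = \sqrt{2} \sqrt{K}$)
$C = -243$ ($C = 9 \left(-3\right) 9 = \left(-27\right) 9 = -243$)
$v{\left(l,z \right)} = \frac{-112 + \sqrt{2} \sqrt{z}}{-240 + l z}$ ($v{\left(l,z \right)} = \frac{\sqrt{2} \sqrt{z} - 112}{-243 + \left(3 + l z\right)} = \frac{-112 + \sqrt{2} \sqrt{z}}{-240 + l z}$)
$-31553 - v{\left(-104,103 \right)} = -31553 - \frac{-112 + \sqrt{2} \sqrt{103}}{-240 - 10712} = -31553 - \frac{-112 + \sqrt{206}}{-240 - 10712} = -31553 - \frac{-112 + \sqrt{206}}{-10952} = -31553 - - \frac{-112 + \sqrt{206}}{10952} = -31553 - \left(\frac{14}{1369} - \frac{\sqrt{206}}{10952}\right) = - \frac{43196071}{1369} + \frac{\sqrt{206}}{10952}$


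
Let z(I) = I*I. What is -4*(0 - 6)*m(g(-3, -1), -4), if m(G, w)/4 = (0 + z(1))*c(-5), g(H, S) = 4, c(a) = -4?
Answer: -384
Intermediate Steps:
z(I) = I²
m(G, w) = -16 (m(G, w) = 4*((0 + 1²)*(-4)) = 4*((0 + 1)*(-4)) = 4*(1*(-4)) = 4*(-4) = -16)
-4*(0 - 6)*m(g(-3, -1), -4) = -4*(0 - 6)*(-16) = -(-24)*(-16) = -4*96 = -384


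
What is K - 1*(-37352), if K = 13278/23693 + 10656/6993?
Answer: 18585636670/497553 ≈ 37354.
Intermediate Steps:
K = 1037014/497553 (K = 13278*(1/23693) + 10656*(1/6993) = 13278/23693 + 32/21 = 1037014/497553 ≈ 2.0842)
K - 1*(-37352) = 1037014/497553 - 1*(-37352) = 1037014/497553 + 37352 = 18585636670/497553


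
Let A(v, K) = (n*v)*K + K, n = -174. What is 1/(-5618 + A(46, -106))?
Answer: 1/842700 ≈ 1.1867e-6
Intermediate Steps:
A(v, K) = K - 174*K*v (A(v, K) = (-174*v)*K + K = -174*K*v + K = K - 174*K*v)
1/(-5618 + A(46, -106)) = 1/(-5618 - 106*(1 - 174*46)) = 1/(-5618 - 106*(1 - 8004)) = 1/(-5618 - 106*(-8003)) = 1/(-5618 + 848318) = 1/842700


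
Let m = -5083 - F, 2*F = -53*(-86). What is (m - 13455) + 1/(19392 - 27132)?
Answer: -161123581/7740 ≈ -20817.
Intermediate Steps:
F = 2279 (F = (-53*(-86))/2 = (½)*4558 = 2279)
m = -7362 (m = -5083 - 1*2279 = -5083 - 2279 = -7362)
(m - 13455) + 1/(19392 - 27132) = (-7362 - 13455) + 1/(19392 - 27132) = -20817 + 1/(-7740) = -20817 - 1/7740 = -161123581/7740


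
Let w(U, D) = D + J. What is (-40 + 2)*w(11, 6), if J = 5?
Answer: -418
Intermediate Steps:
w(U, D) = 5 + D (w(U, D) = D + 5 = 5 + D)
(-40 + 2)*w(11, 6) = (-40 + 2)*(5 + 6) = -38*11 = -418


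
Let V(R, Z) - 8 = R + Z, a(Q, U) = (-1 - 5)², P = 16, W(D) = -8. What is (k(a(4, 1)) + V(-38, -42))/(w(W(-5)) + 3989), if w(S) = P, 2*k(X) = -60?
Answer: -34/1335 ≈ -0.025468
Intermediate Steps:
a(Q, U) = 36 (a(Q, U) = (-6)² = 36)
V(R, Z) = 8 + R + Z (V(R, Z) = 8 + (R + Z) = 8 + R + Z)
k(X) = -30 (k(X) = (½)*(-60) = -30)
w(S) = 16
(k(a(4, 1)) + V(-38, -42))/(w(W(-5)) + 3989) = (-30 + (8 - 38 - 42))/(16 + 3989) = (-30 - 72)/4005 = -102*1/4005 = -34/1335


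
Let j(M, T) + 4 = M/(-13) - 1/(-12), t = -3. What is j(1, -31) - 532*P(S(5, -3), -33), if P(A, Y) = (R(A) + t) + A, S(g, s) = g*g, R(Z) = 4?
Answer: -2158415/156 ≈ -13836.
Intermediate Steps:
j(M, T) = -47/12 - M/13 (j(M, T) = -4 + (M/(-13) - 1/(-12)) = -4 + (M*(-1/13) - 1*(-1/12)) = -4 + (-M/13 + 1/12) = -4 + (1/12 - M/13) = -47/12 - M/13)
S(g, s) = g²
P(A, Y) = 1 + A (P(A, Y) = (4 - 3) + A = 1 + A)
j(1, -31) - 532*P(S(5, -3), -33) = (-47/12 - 1/13*1) - 532*(1 + 5²) = (-47/12 - 1/13) - 532*(1 + 25) = -623/156 - 532*26 = -623/156 - 13832 = -2158415/156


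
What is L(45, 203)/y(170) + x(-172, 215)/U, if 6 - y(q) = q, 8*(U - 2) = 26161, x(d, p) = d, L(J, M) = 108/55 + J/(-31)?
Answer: -407609641/7319612740 ≈ -0.055687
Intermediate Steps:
L(J, M) = 108/55 - J/31 (L(J, M) = 108*(1/55) + J*(-1/31) = 108/55 - J/31)
U = 26177/8 (U = 2 + (⅛)*26161 = 2 + 26161/8 = 26177/8 ≈ 3272.1)
y(q) = 6 - q
L(45, 203)/y(170) + x(-172, 215)/U = (108/55 - 1/31*45)/(6 - 1*170) - 172/26177/8 = (108/55 - 45/31)/(6 - 170) - 172*8/26177 = (873/1705)/(-164) - 1376/26177 = (873/1705)*(-1/164) - 1376/26177 = -873/279620 - 1376/26177 = -407609641/7319612740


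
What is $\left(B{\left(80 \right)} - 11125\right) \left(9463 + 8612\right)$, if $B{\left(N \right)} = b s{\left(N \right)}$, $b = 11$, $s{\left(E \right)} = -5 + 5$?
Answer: $-201084375$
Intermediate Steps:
$s{\left(E \right)} = 0$
$B{\left(N \right)} = 0$ ($B{\left(N \right)} = 11 \cdot 0 = 0$)
$\left(B{\left(80 \right)} - 11125\right) \left(9463 + 8612\right) = \left(0 - 11125\right) \left(9463 + 8612\right) = \left(-11125\right) 18075 = -201084375$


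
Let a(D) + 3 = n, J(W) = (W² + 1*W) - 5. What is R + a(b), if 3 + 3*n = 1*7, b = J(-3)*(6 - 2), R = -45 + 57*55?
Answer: 9265/3 ≈ 3088.3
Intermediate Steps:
J(W) = -5 + W + W² (J(W) = (W² + W) - 5 = (W + W²) - 5 = -5 + W + W²)
R = 3090 (R = -45 + 3135 = 3090)
b = 4 (b = (-5 - 3 + (-3)²)*(6 - 2) = (-5 - 3 + 9)*4 = 1*4 = 4)
n = 4/3 (n = -1 + (1*7)/3 = -1 + (⅓)*7 = -1 + 7/3 = 4/3 ≈ 1.3333)
a(D) = -5/3 (a(D) = -3 + 4/3 = -5/3)
R + a(b) = 3090 - 5/3 = 9265/3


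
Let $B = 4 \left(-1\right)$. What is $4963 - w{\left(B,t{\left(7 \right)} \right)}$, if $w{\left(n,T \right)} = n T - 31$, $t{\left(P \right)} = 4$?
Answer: $5010$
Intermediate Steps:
$B = -4$
$w{\left(n,T \right)} = -31 + T n$ ($w{\left(n,T \right)} = T n - 31 = -31 + T n$)
$4963 - w{\left(B,t{\left(7 \right)} \right)} = 4963 - \left(-31 + 4 \left(-4\right)\right) = 4963 - \left(-31 - 16\right) = 4963 - -47 = 4963 + 47 = 5010$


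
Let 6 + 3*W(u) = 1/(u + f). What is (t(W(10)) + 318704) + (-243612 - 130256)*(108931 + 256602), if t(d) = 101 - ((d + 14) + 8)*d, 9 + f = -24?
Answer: -650641939294798/4761 ≈ -1.3666e+11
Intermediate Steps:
f = -33 (f = -9 - 24 = -33)
W(u) = -2 + 1/(3*(-33 + u)) (W(u) = -2 + 1/(3*(u - 33)) = -2 + 1/(3*(-33 + u)))
t(d) = 101 - d*(22 + d) (t(d) = 101 - ((14 + d) + 8)*d = 101 - (22 + d)*d = 101 - d*(22 + d))
(t(W(10)) + 318704) + (-243612 - 130256)*(108931 + 256602) = ((101 - ((199 - 6*10)/(3*(-33 + 10)))**2 - 22*(199 - 6*10)/(3*(-33 + 10))) + 318704) + (-243612 - 130256)*(108931 + 256602) = ((101 - ((1/3)*(199 - 60)/(-23))**2 - 22*(199 - 60)/(3*(-23))) + 318704) - 373868*365533 = ((101 - ((1/3)*(-1/23)*139)**2 - 22*(-1)*139/(3*23)) + 318704) - 136661091644 = ((101 - (-139/69)**2 - 22*(-139/69)) + 318704) - 136661091644 = ((101 - 1*19321/4761 + 3058/69) + 318704) - 136661091644 = ((101 - 19321/4761 + 3058/69) + 318704) - 136661091644 = (672542/4761 + 318704) - 136661091644 = 1518022286/4761 - 136661091644 = -650641939294798/4761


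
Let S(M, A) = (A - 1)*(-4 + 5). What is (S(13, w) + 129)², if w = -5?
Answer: 15129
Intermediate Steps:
S(M, A) = -1 + A (S(M, A) = (-1 + A)*1 = -1 + A)
(S(13, w) + 129)² = ((-1 - 5) + 129)² = (-6 + 129)² = 123² = 15129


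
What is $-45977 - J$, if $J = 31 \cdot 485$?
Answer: $-61012$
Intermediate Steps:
$J = 15035$
$-45977 - J = -45977 - 15035 = -61012$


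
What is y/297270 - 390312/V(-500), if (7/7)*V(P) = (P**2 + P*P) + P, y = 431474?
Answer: 92123347/137487375 ≈ 0.67005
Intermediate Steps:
V(P) = P + 2*P**2 (V(P) = (P**2 + P*P) + P = (P**2 + P**2) + P = 2*P**2 + P = P + 2*P**2)
y/297270 - 390312/V(-500) = 431474/297270 - 390312*(-1/(500*(1 + 2*(-500)))) = 431474*(1/297270) - 390312*(-1/(500*(1 - 1000))) = 215737/148635 - 390312/((-500*(-999))) = 215737/148635 - 390312/499500 = 215737/148635 - 390312*1/499500 = 215737/148635 - 3614/4625 = 92123347/137487375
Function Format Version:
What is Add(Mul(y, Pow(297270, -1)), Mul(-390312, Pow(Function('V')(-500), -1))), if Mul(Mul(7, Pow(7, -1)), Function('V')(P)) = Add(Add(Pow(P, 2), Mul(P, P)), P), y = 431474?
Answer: Rational(92123347, 137487375) ≈ 0.67005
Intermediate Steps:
Function('V')(P) = Add(P, Mul(2, Pow(P, 2))) (Function('V')(P) = Add(Add(Pow(P, 2), Mul(P, P)), P) = Add(Add(Pow(P, 2), Pow(P, 2)), P) = Add(Mul(2, Pow(P, 2)), P) = Add(P, Mul(2, Pow(P, 2))))
Add(Mul(y, Pow(297270, -1)), Mul(-390312, Pow(Function('V')(-500), -1))) = Add(Mul(431474, Pow(297270, -1)), Mul(-390312, Pow(Mul(-500, Add(1, Mul(2, -500))), -1))) = Add(Mul(431474, Rational(1, 297270)), Mul(-390312, Pow(Mul(-500, Add(1, -1000)), -1))) = Add(Rational(215737, 148635), Mul(-390312, Pow(Mul(-500, -999), -1))) = Add(Rational(215737, 148635), Mul(-390312, Pow(499500, -1))) = Add(Rational(215737, 148635), Mul(-390312, Rational(1, 499500))) = Add(Rational(215737, 148635), Rational(-3614, 4625)) = Rational(92123347, 137487375)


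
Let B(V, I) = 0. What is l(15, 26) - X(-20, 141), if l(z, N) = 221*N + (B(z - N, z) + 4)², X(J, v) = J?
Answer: 5782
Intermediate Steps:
l(z, N) = 16 + 221*N (l(z, N) = 221*N + (0 + 4)² = 221*N + 4² = 221*N + 16 = 16 + 221*N)
l(15, 26) - X(-20, 141) = (16 + 221*26) - 1*(-20) = (16 + 5746) + 20 = 5762 + 20 = 5782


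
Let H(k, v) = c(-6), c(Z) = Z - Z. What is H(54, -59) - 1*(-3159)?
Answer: 3159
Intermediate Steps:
c(Z) = 0
H(k, v) = 0
H(54, -59) - 1*(-3159) = 0 - 1*(-3159) = 0 + 3159 = 3159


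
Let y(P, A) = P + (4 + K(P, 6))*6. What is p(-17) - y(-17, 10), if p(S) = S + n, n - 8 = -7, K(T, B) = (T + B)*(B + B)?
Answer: 769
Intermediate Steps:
K(T, B) = 2*B*(B + T) (K(T, B) = (B + T)*(2*B) = 2*B*(B + T))
y(P, A) = 456 + 73*P (y(P, A) = P + (4 + 2*6*(6 + P))*6 = P + (4 + (72 + 12*P))*6 = P + (76 + 12*P)*6 = P + (456 + 72*P) = 456 + 73*P)
n = 1 (n = 8 - 7 = 1)
p(S) = 1 + S (p(S) = S + 1 = 1 + S)
p(-17) - y(-17, 10) = (1 - 17) - (456 + 73*(-17)) = -16 - (456 - 1241) = -16 - 1*(-785) = -16 + 785 = 769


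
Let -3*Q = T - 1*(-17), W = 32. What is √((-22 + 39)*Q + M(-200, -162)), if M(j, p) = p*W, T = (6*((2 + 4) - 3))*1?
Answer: I*√48441/3 ≈ 73.364*I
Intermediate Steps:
T = 18 (T = (6*(6 - 3))*1 = (6*3)*1 = 18*1 = 18)
M(j, p) = 32*p (M(j, p) = p*32 = 32*p)
Q = -35/3 (Q = -(18 - 1*(-17))/3 = -(18 + 17)/3 = -⅓*35 = -35/3 ≈ -11.667)
√((-22 + 39)*Q + M(-200, -162)) = √((-22 + 39)*(-35/3) + 32*(-162)) = √(17*(-35/3) - 5184) = √(-595/3 - 5184) = √(-16147/3) = I*√48441/3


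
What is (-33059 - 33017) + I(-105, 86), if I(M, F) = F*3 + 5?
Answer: -65813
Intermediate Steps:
I(M, F) = 5 + 3*F (I(M, F) = 3*F + 5 = 5 + 3*F)
(-33059 - 33017) + I(-105, 86) = (-33059 - 33017) + (5 + 3*86) = -66076 + (5 + 258) = -66076 + 263 = -65813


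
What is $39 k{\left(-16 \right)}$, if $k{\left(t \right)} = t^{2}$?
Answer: $9984$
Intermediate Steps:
$39 k{\left(-16 \right)} = 39 \left(-16\right)^{2} = 39 \cdot 256 = 9984$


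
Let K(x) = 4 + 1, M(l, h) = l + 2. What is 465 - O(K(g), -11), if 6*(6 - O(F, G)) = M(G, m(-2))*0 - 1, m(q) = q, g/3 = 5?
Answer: 2753/6 ≈ 458.83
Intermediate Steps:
g = 15 (g = 3*5 = 15)
M(l, h) = 2 + l
K(x) = 5
O(F, G) = 37/6 (O(F, G) = 6 - ((2 + G)*0 - 1)/6 = 6 - (0 - 1)/6 = 6 - 1/6*(-1) = 6 + 1/6 = 37/6)
465 - O(K(g), -11) = 465 - 1*37/6 = 465 - 37/6 = 2753/6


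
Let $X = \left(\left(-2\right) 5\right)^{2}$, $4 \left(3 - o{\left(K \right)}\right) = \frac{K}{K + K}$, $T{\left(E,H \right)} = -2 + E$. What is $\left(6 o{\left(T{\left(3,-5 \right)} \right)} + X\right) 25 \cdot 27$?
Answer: $\frac{316575}{4} \approx 79144.0$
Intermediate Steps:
$o{\left(K \right)} = \frac{23}{8}$ ($o{\left(K \right)} = 3 - \frac{K \frac{1}{K + K}}{4} = 3 - \frac{K \frac{1}{2 K}}{4} = 3 - \frac{1}{8} = \frac{23}{8}$)
$X = 100$ ($X = \left(-10\right)^{2} = 100$)
$\left(6 o{\left(T{\left(3,-5 \right)} \right)} + X\right) 25 \cdot 27 = \left(6 \cdot \frac{23}{8} + 100\right) 25 \cdot 27 = \left(\frac{69}{4} + 100\right) 25 \cdot 27 = \frac{469}{4} \cdot 25 \cdot 27 = \frac{11725}{4} \cdot 27 = \frac{316575}{4}$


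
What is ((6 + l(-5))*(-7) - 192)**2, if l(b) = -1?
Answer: 51529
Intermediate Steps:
((6 + l(-5))*(-7) - 192)**2 = ((6 - 1)*(-7) - 192)**2 = (5*(-7) - 192)**2 = (-35 - 192)**2 = (-227)**2 = 51529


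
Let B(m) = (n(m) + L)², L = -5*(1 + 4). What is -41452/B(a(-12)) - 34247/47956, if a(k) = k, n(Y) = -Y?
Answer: -1993659855/8104564 ≈ -245.99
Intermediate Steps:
L = -25 (L = -5*5 = -25)
B(m) = (-25 - m)² (B(m) = (-m - 25)² = (-25 - m)²)
-41452/B(a(-12)) - 34247/47956 = -41452/(25 - 12)² - 34247/47956 = -41452/(13²) - 34247*1/47956 = -41452/169 - 34247/47956 = -1993659855/8104564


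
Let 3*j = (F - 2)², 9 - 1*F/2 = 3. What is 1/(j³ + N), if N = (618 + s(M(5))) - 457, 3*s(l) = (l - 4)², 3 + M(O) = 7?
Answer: 27/1004347 ≈ 2.6883e-5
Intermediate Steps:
F = 12 (F = 18 - 2*3 = 18 - 6 = 12)
M(O) = 4 (M(O) = -3 + 7 = 4)
s(l) = (-4 + l)²/3 (s(l) = (l - 4)²/3 = (-4 + l)²/3)
j = 100/3 (j = (12 - 2)²/3 = (⅓)*10² = (⅓)*100 = 100/3 ≈ 33.333)
N = 161 (N = (618 + (-4 + 4)²/3) - 457 = (618 + (⅓)*0²) - 457 = (618 + (⅓)*0) - 457 = (618 + 0) - 457 = 618 - 457 = 161)
1/(j³ + N) = 1/((100/3)³ + 161) = 1/(1000000/27 + 161) = 1/(1004347/27) = 27/1004347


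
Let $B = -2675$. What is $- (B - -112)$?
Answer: $2563$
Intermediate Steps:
$- (B - -112) = - (-2675 - -112) = - (-2675 + 112) = \left(-1\right) \left(-2563\right) = 2563$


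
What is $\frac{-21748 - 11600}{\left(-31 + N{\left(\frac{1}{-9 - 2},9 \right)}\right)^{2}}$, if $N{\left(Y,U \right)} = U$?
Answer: $- \frac{8337}{121} \approx -68.901$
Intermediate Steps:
$\frac{-21748 - 11600}{\left(-31 + N{\left(\frac{1}{-9 - 2},9 \right)}\right)^{2}} = \frac{-21748 - 11600}{\left(-31 + 9\right)^{2}} = - \frac{33348}{\left(-22\right)^{2}} = - \frac{33348}{484} = \left(-33348\right) \frac{1}{484} = - \frac{8337}{121}$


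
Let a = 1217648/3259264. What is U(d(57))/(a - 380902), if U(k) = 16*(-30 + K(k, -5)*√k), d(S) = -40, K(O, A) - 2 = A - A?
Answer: 19555584/15518236981 - 13037056*I*√10/77591184905 ≈ 0.0012602 - 0.00053133*I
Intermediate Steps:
K(O, A) = 2 (K(O, A) = 2 + (A - A) = 2 + 0 = 2)
U(k) = -480 + 32*√k (U(k) = 16*(-30 + 2*√k) = -480 + 32*√k)
a = 76103/203704 (a = 1217648*(1/3259264) = 76103/203704 ≈ 0.37360)
U(d(57))/(a - 380902) = (-480 + 32*√(-40))/(76103/203704 - 380902) = (-480 + 32*(2*I*√10))/(-77591184905/203704) = (-480 + 64*I*√10)*(-203704/77591184905) = 19555584/15518236981 - 13037056*I*√10/77591184905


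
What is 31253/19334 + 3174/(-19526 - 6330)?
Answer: 186677863/124974976 ≈ 1.4937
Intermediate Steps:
31253/19334 + 3174/(-19526 - 6330) = 31253*(1/19334) + 3174/(-25856) = 31253/19334 + 3174*(-1/25856) = 31253/19334 - 1587/12928 = 186677863/124974976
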